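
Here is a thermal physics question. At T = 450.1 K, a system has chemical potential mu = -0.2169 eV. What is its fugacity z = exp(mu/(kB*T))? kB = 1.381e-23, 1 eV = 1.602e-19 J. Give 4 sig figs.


Step 1: Convert mu to Joules: -0.2169*1.602e-19 = -3.475e-20 J
Step 2: kB*T = 1.381e-23*450.1 = 6.216e-21 J
Step 3: mu/(kB*T) = -5.59
Step 4: z = exp(-5.59) = 0.003735

0.003735


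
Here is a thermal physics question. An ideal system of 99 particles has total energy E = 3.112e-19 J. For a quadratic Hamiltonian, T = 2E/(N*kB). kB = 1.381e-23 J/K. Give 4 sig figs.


Step 1: Numerator = 2*E = 2*3.112e-19 = 6.224e-19 J
Step 2: Denominator = N*kB = 99*1.381e-23 = 1.367e-21
Step 3: T = 6.224e-19 / 1.367e-21 = 455.2 K

455.2


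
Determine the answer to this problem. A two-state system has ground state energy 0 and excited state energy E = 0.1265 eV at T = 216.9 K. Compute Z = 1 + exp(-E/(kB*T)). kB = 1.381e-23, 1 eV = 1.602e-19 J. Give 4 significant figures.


Step 1: Compute beta*E = E*eV/(kB*T) = 0.1265*1.602e-19/(1.381e-23*216.9) = 6.765
Step 2: exp(-beta*E) = exp(-6.765) = 0.001153
Step 3: Z = 1 + 0.001153 = 1.001

1.001


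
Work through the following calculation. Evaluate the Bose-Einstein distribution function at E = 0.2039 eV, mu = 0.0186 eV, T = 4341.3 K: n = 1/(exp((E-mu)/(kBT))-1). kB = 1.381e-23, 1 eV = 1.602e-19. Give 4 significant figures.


Step 1: (E - mu) = 0.1853 eV
Step 2: x = (E-mu)*eV/(kB*T) = 0.1853*1.602e-19/(1.381e-23*4341.3) = 0.4951
Step 3: exp(x) = 1.641
Step 4: n = 1/(exp(x)-1) = 1.561

1.561


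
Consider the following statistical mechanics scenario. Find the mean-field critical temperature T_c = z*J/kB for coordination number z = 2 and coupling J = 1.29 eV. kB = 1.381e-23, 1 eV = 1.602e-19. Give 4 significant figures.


Step 1: z*J = 2*1.29 = 2.58 eV
Step 2: Convert to Joules: 2.58*1.602e-19 = 4.133e-19 J
Step 3: T_c = 4.133e-19 / 1.381e-23 = 2.993e+04 K

2.993e+04


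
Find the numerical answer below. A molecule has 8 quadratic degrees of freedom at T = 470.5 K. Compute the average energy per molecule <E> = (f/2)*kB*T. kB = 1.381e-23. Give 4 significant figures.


Step 1: f/2 = 8/2 = 4
Step 2: kB*T = 1.381e-23 * 470.5 = 6.498e-21
Step 3: <E> = 4 * 6.498e-21 = 2.599e-20 J

2.599e-20


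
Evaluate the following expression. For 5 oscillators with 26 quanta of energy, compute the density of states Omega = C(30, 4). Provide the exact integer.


Step 1: Use binomial coefficient C(30, 4)
Step 2: Numerator = 30! / 26!
Step 3: Denominator = 4!
Step 4: Omega = 27405

27405


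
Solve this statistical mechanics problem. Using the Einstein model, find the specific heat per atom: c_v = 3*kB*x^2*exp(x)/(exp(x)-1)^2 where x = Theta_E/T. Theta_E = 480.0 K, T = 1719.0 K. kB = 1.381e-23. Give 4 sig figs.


Step 1: x = Theta_E/T = 480.0/1719.0 = 0.2792
Step 2: x^2 = 0.07797
Step 3: exp(x) = 1.322
Step 4: c_v = 3*1.381e-23*0.07797*1.322/(1.322-1)^2 = 4.116e-23

4.116e-23


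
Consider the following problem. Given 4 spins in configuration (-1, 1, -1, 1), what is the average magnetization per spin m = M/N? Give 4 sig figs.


Step 1: Count up spins (+1): 2, down spins (-1): 2
Step 2: Total magnetization M = 2 - 2 = 0
Step 3: m = M/N = 0/4 = 0

0


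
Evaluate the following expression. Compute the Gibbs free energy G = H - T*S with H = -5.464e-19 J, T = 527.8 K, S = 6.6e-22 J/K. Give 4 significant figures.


Step 1: T*S = 527.8 * 6.6e-22 = 3.483e-19 J
Step 2: G = H - T*S = -5.464e-19 - 3.483e-19
Step 3: G = -8.947e-19 J

-8.947e-19


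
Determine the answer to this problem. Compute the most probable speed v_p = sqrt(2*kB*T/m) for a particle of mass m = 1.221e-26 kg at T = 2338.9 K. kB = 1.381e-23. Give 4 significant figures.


Step 1: Numerator = 2*kB*T = 2*1.381e-23*2338.9 = 6.46e-20
Step 2: Ratio = 6.46e-20 / 1.221e-26 = 5.291e+06
Step 3: v_p = sqrt(5.291e+06) = 2300 m/s

2300


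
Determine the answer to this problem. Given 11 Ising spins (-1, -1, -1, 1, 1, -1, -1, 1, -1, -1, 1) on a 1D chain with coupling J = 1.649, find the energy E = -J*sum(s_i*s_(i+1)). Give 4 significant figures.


Step 1: Nearest-neighbor products: 1, 1, -1, 1, -1, 1, -1, -1, 1, -1
Step 2: Sum of products = 0
Step 3: E = -1.649 * 0 = 0

0


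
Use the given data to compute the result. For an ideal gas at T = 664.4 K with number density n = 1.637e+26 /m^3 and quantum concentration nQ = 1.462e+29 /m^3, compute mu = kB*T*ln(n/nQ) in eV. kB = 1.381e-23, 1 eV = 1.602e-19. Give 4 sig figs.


Step 1: n/nQ = 1.637e+26/1.462e+29 = 0.00112
Step 2: ln(n/nQ) = -6.795
Step 3: mu = kB*T*ln(n/nQ) = 9.175e-21*-6.795 = -6.234e-20 J
Step 4: Convert to eV: -6.234e-20/1.602e-19 = -0.3892 eV

-0.3892


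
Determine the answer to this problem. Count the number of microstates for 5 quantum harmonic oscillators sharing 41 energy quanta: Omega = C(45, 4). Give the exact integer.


Step 1: Use binomial coefficient C(45, 4)
Step 2: Numerator = 45! / 41!
Step 3: Denominator = 4!
Step 4: Omega = 148995

148995


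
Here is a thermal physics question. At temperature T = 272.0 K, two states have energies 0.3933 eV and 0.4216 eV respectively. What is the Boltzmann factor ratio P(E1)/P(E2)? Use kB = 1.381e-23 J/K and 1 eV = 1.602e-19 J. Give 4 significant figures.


Step 1: Compute energy difference dE = E1 - E2 = 0.3933 - 0.4216 = -0.0283 eV
Step 2: Convert to Joules: dE_J = -0.0283 * 1.602e-19 = -4.534e-21 J
Step 3: Compute exponent = -dE_J / (kB * T) = -(-4.534e-21) / (1.381e-23 * 272.0) = 1.207
Step 4: P(E1)/P(E2) = exp(1.207) = 3.343

3.343


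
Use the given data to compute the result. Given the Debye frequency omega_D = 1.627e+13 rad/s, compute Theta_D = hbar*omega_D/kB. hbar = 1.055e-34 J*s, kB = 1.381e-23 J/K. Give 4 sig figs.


Step 1: hbar*omega_D = 1.055e-34 * 1.627e+13 = 1.716e-21 J
Step 2: Theta_D = 1.716e-21 / 1.381e-23
Step 3: Theta_D = 124.3 K

124.3


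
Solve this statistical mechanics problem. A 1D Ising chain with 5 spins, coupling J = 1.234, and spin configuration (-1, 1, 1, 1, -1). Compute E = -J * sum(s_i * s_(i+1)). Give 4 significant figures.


Step 1: Nearest-neighbor products: -1, 1, 1, -1
Step 2: Sum of products = 0
Step 3: E = -1.234 * 0 = 0

0


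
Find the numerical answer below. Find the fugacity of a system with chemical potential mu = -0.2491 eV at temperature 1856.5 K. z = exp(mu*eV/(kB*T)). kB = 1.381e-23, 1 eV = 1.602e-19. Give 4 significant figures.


Step 1: Convert mu to Joules: -0.2491*1.602e-19 = -3.991e-20 J
Step 2: kB*T = 1.381e-23*1856.5 = 2.564e-20 J
Step 3: mu/(kB*T) = -1.556
Step 4: z = exp(-1.556) = 0.2109

0.2109


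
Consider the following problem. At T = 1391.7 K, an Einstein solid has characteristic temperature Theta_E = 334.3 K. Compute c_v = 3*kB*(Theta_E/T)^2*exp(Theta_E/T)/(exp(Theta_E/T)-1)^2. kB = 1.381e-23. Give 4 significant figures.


Step 1: x = Theta_E/T = 334.3/1391.7 = 0.2402
Step 2: x^2 = 0.0577
Step 3: exp(x) = 1.272
Step 4: c_v = 3*1.381e-23*0.0577*1.272/(1.272-1)^2 = 4.123e-23

4.123e-23


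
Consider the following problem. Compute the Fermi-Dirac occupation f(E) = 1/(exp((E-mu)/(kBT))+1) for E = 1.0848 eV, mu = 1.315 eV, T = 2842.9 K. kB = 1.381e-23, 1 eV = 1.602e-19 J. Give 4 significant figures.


Step 1: (E - mu) = 1.0848 - 1.315 = -0.2302 eV
Step 2: Convert: (E-mu)*eV = -3.688e-20 J
Step 3: x = (E-mu)*eV/(kB*T) = -0.9393
Step 4: f = 1/(exp(-0.9393)+1) = 0.719

0.719


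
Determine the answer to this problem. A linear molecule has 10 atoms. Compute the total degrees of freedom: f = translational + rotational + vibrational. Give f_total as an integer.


Step 1: Translational DOF = 3
Step 2: Rotational DOF (linear) = 2
Step 3: Vibrational DOF = 3*10 - 5 = 25
Step 4: Total = 3 + 2 + 25 = 30

30


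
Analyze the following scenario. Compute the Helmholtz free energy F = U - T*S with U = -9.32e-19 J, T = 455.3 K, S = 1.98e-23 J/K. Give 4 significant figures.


Step 1: T*S = 455.3 * 1.98e-23 = 9.015e-21 J
Step 2: F = U - T*S = -9.32e-19 - 9.015e-21
Step 3: F = -9.41e-19 J

-9.41e-19


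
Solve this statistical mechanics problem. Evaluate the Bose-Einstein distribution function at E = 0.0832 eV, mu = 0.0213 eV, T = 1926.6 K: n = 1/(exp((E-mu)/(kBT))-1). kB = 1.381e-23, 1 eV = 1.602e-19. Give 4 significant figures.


Step 1: (E - mu) = 0.0619 eV
Step 2: x = (E-mu)*eV/(kB*T) = 0.0619*1.602e-19/(1.381e-23*1926.6) = 0.3727
Step 3: exp(x) = 1.452
Step 4: n = 1/(exp(x)-1) = 2.214

2.214


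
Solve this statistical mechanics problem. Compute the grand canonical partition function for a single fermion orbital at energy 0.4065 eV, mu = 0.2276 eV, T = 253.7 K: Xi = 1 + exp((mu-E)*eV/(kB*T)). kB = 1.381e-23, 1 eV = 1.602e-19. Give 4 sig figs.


Step 1: (mu - E) = 0.2276 - 0.4065 = -0.1789 eV
Step 2: x = (mu-E)*eV/(kB*T) = -0.1789*1.602e-19/(1.381e-23*253.7) = -8.18
Step 3: exp(x) = 0.0002802
Step 4: Xi = 1 + 0.0002802 = 1

1


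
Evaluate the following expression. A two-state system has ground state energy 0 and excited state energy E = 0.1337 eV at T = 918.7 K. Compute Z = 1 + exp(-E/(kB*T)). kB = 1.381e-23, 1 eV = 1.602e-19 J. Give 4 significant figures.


Step 1: Compute beta*E = E*eV/(kB*T) = 0.1337*1.602e-19/(1.381e-23*918.7) = 1.688
Step 2: exp(-beta*E) = exp(-1.688) = 0.1849
Step 3: Z = 1 + 0.1849 = 1.185

1.185


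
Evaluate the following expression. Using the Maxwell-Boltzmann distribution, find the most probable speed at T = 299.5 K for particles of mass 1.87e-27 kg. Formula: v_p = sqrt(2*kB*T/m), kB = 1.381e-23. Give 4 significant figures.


Step 1: Numerator = 2*kB*T = 2*1.381e-23*299.5 = 8.272e-21
Step 2: Ratio = 8.272e-21 / 1.87e-27 = 4.424e+06
Step 3: v_p = sqrt(4.424e+06) = 2103 m/s

2103


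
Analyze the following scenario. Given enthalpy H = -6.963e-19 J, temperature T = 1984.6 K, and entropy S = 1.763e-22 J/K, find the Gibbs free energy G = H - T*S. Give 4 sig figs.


Step 1: T*S = 1984.6 * 1.763e-22 = 3.499e-19 J
Step 2: G = H - T*S = -6.963e-19 - 3.499e-19
Step 3: G = -1.046e-18 J

-1.046e-18


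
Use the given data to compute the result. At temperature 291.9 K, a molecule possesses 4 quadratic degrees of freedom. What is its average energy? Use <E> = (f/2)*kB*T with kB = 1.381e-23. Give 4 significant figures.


Step 1: f/2 = 4/2 = 2
Step 2: kB*T = 1.381e-23 * 291.9 = 4.031e-21
Step 3: <E> = 2 * 4.031e-21 = 8.062e-21 J

8.062e-21


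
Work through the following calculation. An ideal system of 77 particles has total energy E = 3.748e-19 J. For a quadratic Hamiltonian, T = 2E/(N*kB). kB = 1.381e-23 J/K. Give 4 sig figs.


Step 1: Numerator = 2*E = 2*3.748e-19 = 7.496e-19 J
Step 2: Denominator = N*kB = 77*1.381e-23 = 1.063e-21
Step 3: T = 7.496e-19 / 1.063e-21 = 704.9 K

704.9


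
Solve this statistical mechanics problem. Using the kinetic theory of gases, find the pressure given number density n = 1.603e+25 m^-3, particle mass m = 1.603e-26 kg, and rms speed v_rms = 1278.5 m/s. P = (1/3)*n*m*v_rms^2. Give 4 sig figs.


Step 1: v_rms^2 = 1278.5^2 = 1.635e+06
Step 2: n*m = 1.603e+25*1.603e-26 = 0.257
Step 3: P = (1/3)*0.257*1.635e+06 = 1.4e+05 Pa

1.4e+05


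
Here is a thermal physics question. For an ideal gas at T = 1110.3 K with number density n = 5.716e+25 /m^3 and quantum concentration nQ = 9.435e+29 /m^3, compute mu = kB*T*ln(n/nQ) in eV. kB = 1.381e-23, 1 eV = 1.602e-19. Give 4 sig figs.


Step 1: n/nQ = 5.716e+25/9.435e+29 = 6.058e-05
Step 2: ln(n/nQ) = -9.711
Step 3: mu = kB*T*ln(n/nQ) = 1.533e-20*-9.711 = -1.489e-19 J
Step 4: Convert to eV: -1.489e-19/1.602e-19 = -0.9295 eV

-0.9295


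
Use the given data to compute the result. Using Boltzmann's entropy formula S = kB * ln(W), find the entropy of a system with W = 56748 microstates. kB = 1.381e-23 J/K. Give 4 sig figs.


Step 1: ln(W) = ln(56748) = 10.95
Step 2: S = kB * ln(W) = 1.381e-23 * 10.95
Step 3: S = 1.512e-22 J/K

1.512e-22


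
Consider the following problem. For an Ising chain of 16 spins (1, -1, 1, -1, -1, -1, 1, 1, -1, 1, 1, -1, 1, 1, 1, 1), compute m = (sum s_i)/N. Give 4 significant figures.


Step 1: Count up spins (+1): 10, down spins (-1): 6
Step 2: Total magnetization M = 10 - 6 = 4
Step 3: m = M/N = 4/16 = 0.25

0.25


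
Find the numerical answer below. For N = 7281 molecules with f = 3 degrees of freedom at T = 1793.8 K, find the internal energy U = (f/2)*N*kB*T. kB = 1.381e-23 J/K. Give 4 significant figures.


Step 1: f/2 = 3/2 = 1.5
Step 2: N*kB*T = 7281*1.381e-23*1793.8 = 1.804e-16
Step 3: U = 1.5 * 1.804e-16 = 2.706e-16 J

2.706e-16


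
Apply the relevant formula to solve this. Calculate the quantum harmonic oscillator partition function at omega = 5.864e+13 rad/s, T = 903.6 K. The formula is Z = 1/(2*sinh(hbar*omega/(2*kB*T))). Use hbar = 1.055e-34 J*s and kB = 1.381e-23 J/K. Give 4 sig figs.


Step 1: Compute x = hbar*omega/(kB*T) = 1.055e-34*5.864e+13/(1.381e-23*903.6) = 0.4958
Step 2: x/2 = 0.2479
Step 3: sinh(x/2) = 0.2504
Step 4: Z = 1/(2*0.2504) = 1.997

1.997


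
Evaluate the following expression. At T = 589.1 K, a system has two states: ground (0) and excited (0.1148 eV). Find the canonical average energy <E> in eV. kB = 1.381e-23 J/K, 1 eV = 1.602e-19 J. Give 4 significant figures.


Step 1: beta*E = 0.1148*1.602e-19/(1.381e-23*589.1) = 2.261
Step 2: exp(-beta*E) = 0.1043
Step 3: <E> = 0.1148*0.1043/(1+0.1043) = 0.01084 eV

0.01084


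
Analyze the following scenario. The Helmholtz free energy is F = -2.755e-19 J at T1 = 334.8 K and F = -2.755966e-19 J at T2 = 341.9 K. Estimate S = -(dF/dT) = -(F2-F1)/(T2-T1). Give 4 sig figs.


Step 1: dF = F2 - F1 = -2.755966e-19 - (-2.755e-19) = -9.66e-23 J
Step 2: dT = T2 - T1 = 341.9 - 334.8 = 7.1 K
Step 3: S = -dF/dT = -(-9.66e-23)/7.1 = 1.361e-23 J/K

1.361e-23


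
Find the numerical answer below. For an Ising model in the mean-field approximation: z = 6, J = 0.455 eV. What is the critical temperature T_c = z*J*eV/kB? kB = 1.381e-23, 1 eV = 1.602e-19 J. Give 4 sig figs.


Step 1: z*J = 6*0.455 = 2.73 eV
Step 2: Convert to Joules: 2.73*1.602e-19 = 4.373e-19 J
Step 3: T_c = 4.373e-19 / 1.381e-23 = 3.167e+04 K

3.167e+04


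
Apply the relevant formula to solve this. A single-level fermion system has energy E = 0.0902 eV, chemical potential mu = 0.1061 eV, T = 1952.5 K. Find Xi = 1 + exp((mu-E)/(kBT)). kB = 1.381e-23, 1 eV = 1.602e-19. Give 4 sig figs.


Step 1: (mu - E) = 0.1061 - 0.0902 = 0.0159 eV
Step 2: x = (mu-E)*eV/(kB*T) = 0.0159*1.602e-19/(1.381e-23*1952.5) = 0.09447
Step 3: exp(x) = 1.099
Step 4: Xi = 1 + 1.099 = 2.099

2.099


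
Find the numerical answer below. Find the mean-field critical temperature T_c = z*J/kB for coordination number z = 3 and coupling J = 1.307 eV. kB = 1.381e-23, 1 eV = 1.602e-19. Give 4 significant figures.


Step 1: z*J = 3*1.307 = 3.921 eV
Step 2: Convert to Joules: 3.921*1.602e-19 = 6.281e-19 J
Step 3: T_c = 6.281e-19 / 1.381e-23 = 4.548e+04 K

4.548e+04


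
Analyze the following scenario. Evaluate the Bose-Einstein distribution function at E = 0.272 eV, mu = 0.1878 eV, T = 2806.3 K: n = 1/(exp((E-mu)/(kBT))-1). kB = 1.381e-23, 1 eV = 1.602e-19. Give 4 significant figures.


Step 1: (E - mu) = 0.0842 eV
Step 2: x = (E-mu)*eV/(kB*T) = 0.0842*1.602e-19/(1.381e-23*2806.3) = 0.3481
Step 3: exp(x) = 1.416
Step 4: n = 1/(exp(x)-1) = 2.402

2.402


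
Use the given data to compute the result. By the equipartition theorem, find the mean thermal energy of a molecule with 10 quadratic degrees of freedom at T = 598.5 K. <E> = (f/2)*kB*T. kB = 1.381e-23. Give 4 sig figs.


Step 1: f/2 = 10/2 = 5
Step 2: kB*T = 1.381e-23 * 598.5 = 8.265e-21
Step 3: <E> = 5 * 8.265e-21 = 4.133e-20 J

4.133e-20


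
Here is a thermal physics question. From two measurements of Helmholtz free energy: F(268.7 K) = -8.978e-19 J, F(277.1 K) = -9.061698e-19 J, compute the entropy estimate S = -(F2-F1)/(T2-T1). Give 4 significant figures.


Step 1: dF = F2 - F1 = -9.061698e-19 - (-8.978e-19) = -8.3698e-21 J
Step 2: dT = T2 - T1 = 277.1 - 268.7 = 8.4 K
Step 3: S = -dF/dT = -(-8.3698e-21)/8.4 = 9.964e-22 J/K

9.964e-22


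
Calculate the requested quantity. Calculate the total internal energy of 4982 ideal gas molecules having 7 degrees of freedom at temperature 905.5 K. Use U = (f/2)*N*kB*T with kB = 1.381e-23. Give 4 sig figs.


Step 1: f/2 = 7/2 = 3.5
Step 2: N*kB*T = 4982*1.381e-23*905.5 = 6.23e-17
Step 3: U = 3.5 * 6.23e-17 = 2.18e-16 J

2.18e-16


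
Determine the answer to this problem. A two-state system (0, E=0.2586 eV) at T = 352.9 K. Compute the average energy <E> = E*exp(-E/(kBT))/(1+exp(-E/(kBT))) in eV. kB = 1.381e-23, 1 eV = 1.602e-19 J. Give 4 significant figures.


Step 1: beta*E = 0.2586*1.602e-19/(1.381e-23*352.9) = 8.501
Step 2: exp(-beta*E) = 0.0002034
Step 3: <E> = 0.2586*0.0002034/(1+0.0002034) = 5.258e-05 eV

5.258e-05


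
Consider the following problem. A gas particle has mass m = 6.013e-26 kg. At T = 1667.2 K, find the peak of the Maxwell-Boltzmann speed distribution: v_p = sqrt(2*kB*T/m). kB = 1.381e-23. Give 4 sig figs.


Step 1: Numerator = 2*kB*T = 2*1.381e-23*1667.2 = 4.605e-20
Step 2: Ratio = 4.605e-20 / 6.013e-26 = 7.658e+05
Step 3: v_p = sqrt(7.658e+05) = 875.1 m/s

875.1


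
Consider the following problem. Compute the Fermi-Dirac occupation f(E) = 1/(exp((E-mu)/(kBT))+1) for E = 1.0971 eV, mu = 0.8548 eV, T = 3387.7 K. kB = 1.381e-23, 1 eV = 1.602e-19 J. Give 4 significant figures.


Step 1: (E - mu) = 1.0971 - 0.8548 = 0.2423 eV
Step 2: Convert: (E-mu)*eV = 3.882e-20 J
Step 3: x = (E-mu)*eV/(kB*T) = 0.8297
Step 4: f = 1/(exp(0.8297)+1) = 0.3037

0.3037


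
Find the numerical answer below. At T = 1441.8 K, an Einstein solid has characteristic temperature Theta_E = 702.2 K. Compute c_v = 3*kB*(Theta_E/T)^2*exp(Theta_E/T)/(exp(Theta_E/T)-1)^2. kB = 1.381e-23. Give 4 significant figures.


Step 1: x = Theta_E/T = 702.2/1441.8 = 0.487
Step 2: x^2 = 0.2372
Step 3: exp(x) = 1.627
Step 4: c_v = 3*1.381e-23*0.2372*1.627/(1.627-1)^2 = 4.062e-23

4.062e-23


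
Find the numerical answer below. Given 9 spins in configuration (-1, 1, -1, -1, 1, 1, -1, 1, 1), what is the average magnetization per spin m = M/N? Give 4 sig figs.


Step 1: Count up spins (+1): 5, down spins (-1): 4
Step 2: Total magnetization M = 5 - 4 = 1
Step 3: m = M/N = 1/9 = 0.1111

0.1111


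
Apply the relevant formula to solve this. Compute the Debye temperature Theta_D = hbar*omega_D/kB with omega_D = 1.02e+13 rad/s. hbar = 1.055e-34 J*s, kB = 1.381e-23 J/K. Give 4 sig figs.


Step 1: hbar*omega_D = 1.055e-34 * 1.02e+13 = 1.076e-21 J
Step 2: Theta_D = 1.076e-21 / 1.381e-23
Step 3: Theta_D = 77.92 K

77.92


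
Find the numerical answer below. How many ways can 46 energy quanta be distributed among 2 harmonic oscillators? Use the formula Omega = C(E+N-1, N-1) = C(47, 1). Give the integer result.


Step 1: Use binomial coefficient C(47, 1)
Step 2: Numerator = 47! / 46!
Step 3: Denominator = 1!
Step 4: Omega = 47

47


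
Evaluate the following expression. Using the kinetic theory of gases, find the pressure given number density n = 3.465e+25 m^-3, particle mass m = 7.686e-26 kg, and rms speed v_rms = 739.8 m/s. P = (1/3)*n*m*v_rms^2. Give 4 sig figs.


Step 1: v_rms^2 = 739.8^2 = 5.473e+05
Step 2: n*m = 3.465e+25*7.686e-26 = 2.663
Step 3: P = (1/3)*2.663*5.473e+05 = 4.859e+05 Pa

4.859e+05


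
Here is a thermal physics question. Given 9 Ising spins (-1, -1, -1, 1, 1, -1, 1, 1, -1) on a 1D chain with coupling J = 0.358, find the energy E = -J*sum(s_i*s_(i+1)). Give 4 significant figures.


Step 1: Nearest-neighbor products: 1, 1, -1, 1, -1, -1, 1, -1
Step 2: Sum of products = 0
Step 3: E = -0.358 * 0 = 0

0


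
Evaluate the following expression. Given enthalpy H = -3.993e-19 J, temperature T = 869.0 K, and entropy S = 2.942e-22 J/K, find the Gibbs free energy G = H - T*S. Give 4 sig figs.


Step 1: T*S = 869.0 * 2.942e-22 = 2.557e-19 J
Step 2: G = H - T*S = -3.993e-19 - 2.557e-19
Step 3: G = -6.55e-19 J

-6.55e-19


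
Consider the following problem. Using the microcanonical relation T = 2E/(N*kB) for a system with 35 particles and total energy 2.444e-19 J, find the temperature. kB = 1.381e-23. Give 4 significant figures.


Step 1: Numerator = 2*E = 2*2.444e-19 = 4.888e-19 J
Step 2: Denominator = N*kB = 35*1.381e-23 = 4.833e-22
Step 3: T = 4.888e-19 / 4.833e-22 = 1011 K

1011


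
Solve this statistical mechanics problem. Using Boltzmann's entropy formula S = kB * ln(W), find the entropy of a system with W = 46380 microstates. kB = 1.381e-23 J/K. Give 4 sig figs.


Step 1: ln(W) = ln(46380) = 10.74
Step 2: S = kB * ln(W) = 1.381e-23 * 10.74
Step 3: S = 1.484e-22 J/K

1.484e-22


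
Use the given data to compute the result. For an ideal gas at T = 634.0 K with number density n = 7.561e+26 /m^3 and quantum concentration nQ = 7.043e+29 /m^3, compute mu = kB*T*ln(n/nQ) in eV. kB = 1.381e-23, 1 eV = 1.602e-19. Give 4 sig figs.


Step 1: n/nQ = 7.561e+26/7.043e+29 = 0.001074
Step 2: ln(n/nQ) = -6.837
Step 3: mu = kB*T*ln(n/nQ) = 8.756e-21*-6.837 = -5.986e-20 J
Step 4: Convert to eV: -5.986e-20/1.602e-19 = -0.3737 eV

-0.3737


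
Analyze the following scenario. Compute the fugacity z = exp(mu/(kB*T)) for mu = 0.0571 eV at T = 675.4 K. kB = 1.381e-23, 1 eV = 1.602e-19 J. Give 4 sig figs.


Step 1: Convert mu to Joules: 0.0571*1.602e-19 = 9.147e-21 J
Step 2: kB*T = 1.381e-23*675.4 = 9.327e-21 J
Step 3: mu/(kB*T) = 0.9807
Step 4: z = exp(0.9807) = 2.666

2.666


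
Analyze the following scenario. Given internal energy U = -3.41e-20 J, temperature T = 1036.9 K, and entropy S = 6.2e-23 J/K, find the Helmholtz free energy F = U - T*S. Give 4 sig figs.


Step 1: T*S = 1036.9 * 6.2e-23 = 6.429e-20 J
Step 2: F = U - T*S = -3.41e-20 - 6.429e-20
Step 3: F = -9.839e-20 J

-9.839e-20


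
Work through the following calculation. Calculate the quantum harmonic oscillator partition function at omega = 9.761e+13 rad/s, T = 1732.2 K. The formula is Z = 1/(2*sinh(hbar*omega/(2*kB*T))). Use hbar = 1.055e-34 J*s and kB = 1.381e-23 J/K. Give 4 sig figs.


Step 1: Compute x = hbar*omega/(kB*T) = 1.055e-34*9.761e+13/(1.381e-23*1732.2) = 0.4305
Step 2: x/2 = 0.2152
Step 3: sinh(x/2) = 0.2169
Step 4: Z = 1/(2*0.2169) = 2.305

2.305


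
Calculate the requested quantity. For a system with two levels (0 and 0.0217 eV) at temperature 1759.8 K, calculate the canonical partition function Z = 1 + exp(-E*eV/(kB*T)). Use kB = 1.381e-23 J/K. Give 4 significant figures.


Step 1: Compute beta*E = E*eV/(kB*T) = 0.0217*1.602e-19/(1.381e-23*1759.8) = 0.143
Step 2: exp(-beta*E) = exp(-0.143) = 0.8667
Step 3: Z = 1 + 0.8667 = 1.867

1.867


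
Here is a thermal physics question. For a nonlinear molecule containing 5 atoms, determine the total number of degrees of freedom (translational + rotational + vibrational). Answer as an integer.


Step 1: Translational DOF = 3
Step 2: Rotational DOF (nonlinear) = 3
Step 3: Vibrational DOF = 3*5 - 6 = 9
Step 4: Total = 3 + 3 + 9 = 15

15


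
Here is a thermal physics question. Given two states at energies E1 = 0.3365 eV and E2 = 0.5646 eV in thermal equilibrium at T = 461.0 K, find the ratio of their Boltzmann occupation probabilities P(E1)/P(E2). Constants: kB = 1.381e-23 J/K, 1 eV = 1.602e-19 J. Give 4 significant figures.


Step 1: Compute energy difference dE = E1 - E2 = 0.3365 - 0.5646 = -0.2281 eV
Step 2: Convert to Joules: dE_J = -0.2281 * 1.602e-19 = -3.654e-20 J
Step 3: Compute exponent = -dE_J / (kB * T) = -(-3.654e-20) / (1.381e-23 * 461.0) = 5.74
Step 4: P(E1)/P(E2) = exp(5.74) = 311

311


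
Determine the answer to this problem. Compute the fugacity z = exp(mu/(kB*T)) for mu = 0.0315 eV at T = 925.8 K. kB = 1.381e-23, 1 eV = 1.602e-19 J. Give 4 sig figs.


Step 1: Convert mu to Joules: 0.0315*1.602e-19 = 5.046e-21 J
Step 2: kB*T = 1.381e-23*925.8 = 1.279e-20 J
Step 3: mu/(kB*T) = 0.3947
Step 4: z = exp(0.3947) = 1.484

1.484


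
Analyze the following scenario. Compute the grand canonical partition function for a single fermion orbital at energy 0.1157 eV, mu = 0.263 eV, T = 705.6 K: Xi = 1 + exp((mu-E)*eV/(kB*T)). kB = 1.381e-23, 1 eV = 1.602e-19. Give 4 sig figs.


Step 1: (mu - E) = 0.263 - 0.1157 = 0.1473 eV
Step 2: x = (mu-E)*eV/(kB*T) = 0.1473*1.602e-19/(1.381e-23*705.6) = 2.422
Step 3: exp(x) = 11.26
Step 4: Xi = 1 + 11.26 = 12.26

12.26


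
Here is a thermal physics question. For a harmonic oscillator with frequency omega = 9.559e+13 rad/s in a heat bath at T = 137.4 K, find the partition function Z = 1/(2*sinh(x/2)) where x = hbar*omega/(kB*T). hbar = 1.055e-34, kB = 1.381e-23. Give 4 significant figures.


Step 1: Compute x = hbar*omega/(kB*T) = 1.055e-34*9.559e+13/(1.381e-23*137.4) = 5.315
Step 2: x/2 = 2.657
Step 3: sinh(x/2) = 7.094
Step 4: Z = 1/(2*7.094) = 0.07048

0.07048


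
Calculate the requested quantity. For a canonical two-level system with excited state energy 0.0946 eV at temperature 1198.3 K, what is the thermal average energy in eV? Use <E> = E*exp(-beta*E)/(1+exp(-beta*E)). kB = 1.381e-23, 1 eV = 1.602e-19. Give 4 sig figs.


Step 1: beta*E = 0.0946*1.602e-19/(1.381e-23*1198.3) = 0.9158
Step 2: exp(-beta*E) = 0.4002
Step 3: <E> = 0.0946*0.4002/(1+0.4002) = 0.02704 eV

0.02704


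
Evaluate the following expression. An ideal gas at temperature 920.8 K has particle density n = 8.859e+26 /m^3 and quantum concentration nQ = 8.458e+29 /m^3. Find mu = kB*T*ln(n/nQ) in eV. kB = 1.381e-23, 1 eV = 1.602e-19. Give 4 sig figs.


Step 1: n/nQ = 8.859e+26/8.458e+29 = 0.001047
Step 2: ln(n/nQ) = -6.861
Step 3: mu = kB*T*ln(n/nQ) = 1.272e-20*-6.861 = -8.725e-20 J
Step 4: Convert to eV: -8.725e-20/1.602e-19 = -0.5446 eV

-0.5446


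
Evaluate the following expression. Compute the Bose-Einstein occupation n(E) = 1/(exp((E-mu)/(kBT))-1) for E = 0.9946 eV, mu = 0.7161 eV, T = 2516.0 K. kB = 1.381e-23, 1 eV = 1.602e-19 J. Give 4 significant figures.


Step 1: (E - mu) = 0.2785 eV
Step 2: x = (E-mu)*eV/(kB*T) = 0.2785*1.602e-19/(1.381e-23*2516.0) = 1.284
Step 3: exp(x) = 3.611
Step 4: n = 1/(exp(x)-1) = 0.383

0.383


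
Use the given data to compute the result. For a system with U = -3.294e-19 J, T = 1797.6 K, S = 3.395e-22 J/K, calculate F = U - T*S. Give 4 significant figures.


Step 1: T*S = 1797.6 * 3.395e-22 = 6.103e-19 J
Step 2: F = U - T*S = -3.294e-19 - 6.103e-19
Step 3: F = -9.397e-19 J

-9.397e-19


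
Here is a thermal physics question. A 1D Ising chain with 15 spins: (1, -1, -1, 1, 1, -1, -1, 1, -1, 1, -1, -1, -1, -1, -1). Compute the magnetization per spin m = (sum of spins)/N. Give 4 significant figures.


Step 1: Count up spins (+1): 5, down spins (-1): 10
Step 2: Total magnetization M = 5 - 10 = -5
Step 3: m = M/N = -5/15 = -0.3333

-0.3333


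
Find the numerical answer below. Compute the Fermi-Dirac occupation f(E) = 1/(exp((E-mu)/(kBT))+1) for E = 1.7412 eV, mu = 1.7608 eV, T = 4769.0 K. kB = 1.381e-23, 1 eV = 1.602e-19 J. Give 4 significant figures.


Step 1: (E - mu) = 1.7412 - 1.7608 = -0.0196 eV
Step 2: Convert: (E-mu)*eV = -3.14e-21 J
Step 3: x = (E-mu)*eV/(kB*T) = -0.04768
Step 4: f = 1/(exp(-0.04768)+1) = 0.5119

0.5119


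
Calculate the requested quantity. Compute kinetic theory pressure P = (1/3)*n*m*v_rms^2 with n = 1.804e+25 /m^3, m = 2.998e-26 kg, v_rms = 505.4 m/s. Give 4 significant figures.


Step 1: v_rms^2 = 505.4^2 = 2.554e+05
Step 2: n*m = 1.804e+25*2.998e-26 = 0.5408
Step 3: P = (1/3)*0.5408*2.554e+05 = 4.605e+04 Pa

4.605e+04


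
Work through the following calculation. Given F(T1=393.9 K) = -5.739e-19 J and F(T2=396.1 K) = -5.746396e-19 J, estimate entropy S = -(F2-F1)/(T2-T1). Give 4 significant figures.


Step 1: dF = F2 - F1 = -5.746396e-19 - (-5.739e-19) = -7.396e-22 J
Step 2: dT = T2 - T1 = 396.1 - 393.9 = 2.2 K
Step 3: S = -dF/dT = -(-7.396e-22)/2.2 = 3.362e-22 J/K

3.362e-22


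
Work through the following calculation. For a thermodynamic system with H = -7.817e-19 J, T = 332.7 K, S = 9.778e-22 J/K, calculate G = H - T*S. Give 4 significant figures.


Step 1: T*S = 332.7 * 9.778e-22 = 3.253e-19 J
Step 2: G = H - T*S = -7.817e-19 - 3.253e-19
Step 3: G = -1.107e-18 J

-1.107e-18


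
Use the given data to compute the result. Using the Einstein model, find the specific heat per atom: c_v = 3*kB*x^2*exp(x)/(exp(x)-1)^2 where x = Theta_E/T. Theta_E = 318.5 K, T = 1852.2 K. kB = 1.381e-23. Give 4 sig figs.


Step 1: x = Theta_E/T = 318.5/1852.2 = 0.172
Step 2: x^2 = 0.02957
Step 3: exp(x) = 1.188
Step 4: c_v = 3*1.381e-23*0.02957*1.188/(1.188-1)^2 = 4.133e-23

4.133e-23


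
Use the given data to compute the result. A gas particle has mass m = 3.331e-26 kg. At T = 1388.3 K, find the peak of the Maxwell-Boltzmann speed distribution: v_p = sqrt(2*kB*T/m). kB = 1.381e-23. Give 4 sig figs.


Step 1: Numerator = 2*kB*T = 2*1.381e-23*1388.3 = 3.834e-20
Step 2: Ratio = 3.834e-20 / 3.331e-26 = 1.151e+06
Step 3: v_p = sqrt(1.151e+06) = 1073 m/s

1073


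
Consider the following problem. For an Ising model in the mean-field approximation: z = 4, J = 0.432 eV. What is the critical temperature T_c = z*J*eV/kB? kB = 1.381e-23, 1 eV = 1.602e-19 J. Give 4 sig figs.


Step 1: z*J = 4*0.432 = 1.728 eV
Step 2: Convert to Joules: 1.728*1.602e-19 = 2.768e-19 J
Step 3: T_c = 2.768e-19 / 1.381e-23 = 2.005e+04 K

2.005e+04


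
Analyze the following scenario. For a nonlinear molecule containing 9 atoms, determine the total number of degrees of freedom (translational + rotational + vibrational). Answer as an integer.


Step 1: Translational DOF = 3
Step 2: Rotational DOF (nonlinear) = 3
Step 3: Vibrational DOF = 3*9 - 6 = 21
Step 4: Total = 3 + 3 + 21 = 27

27


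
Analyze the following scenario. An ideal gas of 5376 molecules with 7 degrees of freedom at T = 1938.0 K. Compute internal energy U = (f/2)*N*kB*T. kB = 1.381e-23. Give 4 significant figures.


Step 1: f/2 = 7/2 = 3.5
Step 2: N*kB*T = 5376*1.381e-23*1938.0 = 1.439e-16
Step 3: U = 3.5 * 1.439e-16 = 5.036e-16 J

5.036e-16


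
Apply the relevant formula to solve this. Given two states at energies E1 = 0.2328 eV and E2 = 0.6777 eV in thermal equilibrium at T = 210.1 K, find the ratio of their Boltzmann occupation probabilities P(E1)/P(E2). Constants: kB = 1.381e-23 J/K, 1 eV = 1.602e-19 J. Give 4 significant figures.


Step 1: Compute energy difference dE = E1 - E2 = 0.2328 - 0.6777 = -0.4449 eV
Step 2: Convert to Joules: dE_J = -0.4449 * 1.602e-19 = -7.127e-20 J
Step 3: Compute exponent = -dE_J / (kB * T) = -(-7.127e-20) / (1.381e-23 * 210.1) = 24.56
Step 4: P(E1)/P(E2) = exp(24.56) = 4.658e+10

4.658e+10


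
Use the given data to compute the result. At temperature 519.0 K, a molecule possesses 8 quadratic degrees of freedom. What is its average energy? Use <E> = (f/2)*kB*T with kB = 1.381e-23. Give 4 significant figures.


Step 1: f/2 = 8/2 = 4
Step 2: kB*T = 1.381e-23 * 519.0 = 7.167e-21
Step 3: <E> = 4 * 7.167e-21 = 2.867e-20 J

2.867e-20


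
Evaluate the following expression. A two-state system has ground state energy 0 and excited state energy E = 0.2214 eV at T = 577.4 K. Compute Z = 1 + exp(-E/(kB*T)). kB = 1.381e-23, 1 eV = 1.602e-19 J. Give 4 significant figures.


Step 1: Compute beta*E = E*eV/(kB*T) = 0.2214*1.602e-19/(1.381e-23*577.4) = 4.448
Step 2: exp(-beta*E) = exp(-4.448) = 0.0117
Step 3: Z = 1 + 0.0117 = 1.012

1.012


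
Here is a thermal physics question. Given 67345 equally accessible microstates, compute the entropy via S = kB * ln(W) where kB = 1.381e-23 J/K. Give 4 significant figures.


Step 1: ln(W) = ln(67345) = 11.12
Step 2: S = kB * ln(W) = 1.381e-23 * 11.12
Step 3: S = 1.535e-22 J/K

1.535e-22


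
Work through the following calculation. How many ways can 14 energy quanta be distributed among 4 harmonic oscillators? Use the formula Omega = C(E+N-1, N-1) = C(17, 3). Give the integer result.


Step 1: Use binomial coefficient C(17, 3)
Step 2: Numerator = 17! / 14!
Step 3: Denominator = 3!
Step 4: Omega = 680

680


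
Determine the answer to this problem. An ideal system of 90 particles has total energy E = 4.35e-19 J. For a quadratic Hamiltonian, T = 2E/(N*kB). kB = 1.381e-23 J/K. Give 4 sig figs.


Step 1: Numerator = 2*E = 2*4.35e-19 = 8.7e-19 J
Step 2: Denominator = N*kB = 90*1.381e-23 = 1.243e-21
Step 3: T = 8.7e-19 / 1.243e-21 = 700 K

700


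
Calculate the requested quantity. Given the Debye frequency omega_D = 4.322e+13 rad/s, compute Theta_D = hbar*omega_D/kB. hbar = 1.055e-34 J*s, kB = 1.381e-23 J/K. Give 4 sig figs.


Step 1: hbar*omega_D = 1.055e-34 * 4.322e+13 = 4.56e-21 J
Step 2: Theta_D = 4.56e-21 / 1.381e-23
Step 3: Theta_D = 330.2 K

330.2


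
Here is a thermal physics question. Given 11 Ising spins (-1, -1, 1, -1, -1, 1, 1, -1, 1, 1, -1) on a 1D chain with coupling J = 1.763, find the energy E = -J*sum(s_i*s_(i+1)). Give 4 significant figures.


Step 1: Nearest-neighbor products: 1, -1, -1, 1, -1, 1, -1, -1, 1, -1
Step 2: Sum of products = -2
Step 3: E = -1.763 * -2 = 3.526

3.526


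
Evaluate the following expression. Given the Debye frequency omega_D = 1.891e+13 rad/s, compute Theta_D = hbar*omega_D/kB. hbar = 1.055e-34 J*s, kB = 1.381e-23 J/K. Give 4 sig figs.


Step 1: hbar*omega_D = 1.055e-34 * 1.891e+13 = 1.995e-21 J
Step 2: Theta_D = 1.995e-21 / 1.381e-23
Step 3: Theta_D = 144.5 K

144.5


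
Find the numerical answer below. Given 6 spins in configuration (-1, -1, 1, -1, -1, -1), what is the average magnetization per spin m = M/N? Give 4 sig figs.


Step 1: Count up spins (+1): 1, down spins (-1): 5
Step 2: Total magnetization M = 1 - 5 = -4
Step 3: m = M/N = -4/6 = -0.6667

-0.6667


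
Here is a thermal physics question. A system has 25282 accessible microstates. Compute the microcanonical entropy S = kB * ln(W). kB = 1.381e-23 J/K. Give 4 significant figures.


Step 1: ln(W) = ln(25282) = 10.14
Step 2: S = kB * ln(W) = 1.381e-23 * 10.14
Step 3: S = 1.4e-22 J/K

1.4e-22


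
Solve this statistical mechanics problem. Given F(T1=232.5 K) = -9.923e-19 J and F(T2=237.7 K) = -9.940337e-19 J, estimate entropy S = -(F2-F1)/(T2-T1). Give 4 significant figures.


Step 1: dF = F2 - F1 = -9.940337e-19 - (-9.923e-19) = -1.7337e-21 J
Step 2: dT = T2 - T1 = 237.7 - 232.5 = 5.2 K
Step 3: S = -dF/dT = -(-1.7337e-21)/5.2 = 3.334e-22 J/K

3.334e-22


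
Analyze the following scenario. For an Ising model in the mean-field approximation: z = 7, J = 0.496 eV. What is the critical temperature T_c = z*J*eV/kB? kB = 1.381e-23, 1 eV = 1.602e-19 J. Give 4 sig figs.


Step 1: z*J = 7*0.496 = 3.472 eV
Step 2: Convert to Joules: 3.472*1.602e-19 = 5.562e-19 J
Step 3: T_c = 5.562e-19 / 1.381e-23 = 4.028e+04 K

4.028e+04


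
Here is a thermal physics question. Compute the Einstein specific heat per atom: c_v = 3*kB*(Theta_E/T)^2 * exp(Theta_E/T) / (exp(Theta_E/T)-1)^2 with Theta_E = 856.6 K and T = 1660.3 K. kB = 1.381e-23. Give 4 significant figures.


Step 1: x = Theta_E/T = 856.6/1660.3 = 0.5159
Step 2: x^2 = 0.2662
Step 3: exp(x) = 1.675
Step 4: c_v = 3*1.381e-23*0.2662*1.675/(1.675-1)^2 = 4.052e-23

4.052e-23


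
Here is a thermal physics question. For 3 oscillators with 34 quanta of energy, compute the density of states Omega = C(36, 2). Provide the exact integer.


Step 1: Use binomial coefficient C(36, 2)
Step 2: Numerator = 36! / 34!
Step 3: Denominator = 2!
Step 4: Omega = 630

630


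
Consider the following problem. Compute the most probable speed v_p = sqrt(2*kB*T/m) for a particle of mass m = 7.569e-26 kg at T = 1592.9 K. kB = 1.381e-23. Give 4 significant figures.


Step 1: Numerator = 2*kB*T = 2*1.381e-23*1592.9 = 4.4e-20
Step 2: Ratio = 4.4e-20 / 7.569e-26 = 5.813e+05
Step 3: v_p = sqrt(5.813e+05) = 762.4 m/s

762.4


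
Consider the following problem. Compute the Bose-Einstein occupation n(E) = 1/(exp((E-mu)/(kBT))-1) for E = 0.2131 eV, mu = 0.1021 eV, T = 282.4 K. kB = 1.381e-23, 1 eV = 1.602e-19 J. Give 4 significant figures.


Step 1: (E - mu) = 0.111 eV
Step 2: x = (E-mu)*eV/(kB*T) = 0.111*1.602e-19/(1.381e-23*282.4) = 4.56
Step 3: exp(x) = 95.55
Step 4: n = 1/(exp(x)-1) = 0.01058

0.01058


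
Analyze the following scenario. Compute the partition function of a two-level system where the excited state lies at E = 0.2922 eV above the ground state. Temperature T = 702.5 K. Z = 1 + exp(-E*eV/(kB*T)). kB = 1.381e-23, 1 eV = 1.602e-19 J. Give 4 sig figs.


Step 1: Compute beta*E = E*eV/(kB*T) = 0.2922*1.602e-19/(1.381e-23*702.5) = 4.825
Step 2: exp(-beta*E) = exp(-4.825) = 0.008026
Step 3: Z = 1 + 0.008026 = 1.008

1.008


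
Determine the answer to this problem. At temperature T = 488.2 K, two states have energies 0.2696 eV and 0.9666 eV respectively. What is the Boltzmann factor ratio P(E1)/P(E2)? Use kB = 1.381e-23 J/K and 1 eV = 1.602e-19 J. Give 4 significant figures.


Step 1: Compute energy difference dE = E1 - E2 = 0.2696 - 0.9666 = -0.697 eV
Step 2: Convert to Joules: dE_J = -0.697 * 1.602e-19 = -1.117e-19 J
Step 3: Compute exponent = -dE_J / (kB * T) = -(-1.117e-19) / (1.381e-23 * 488.2) = 16.56
Step 4: P(E1)/P(E2) = exp(16.56) = 1.558e+07

1.558e+07


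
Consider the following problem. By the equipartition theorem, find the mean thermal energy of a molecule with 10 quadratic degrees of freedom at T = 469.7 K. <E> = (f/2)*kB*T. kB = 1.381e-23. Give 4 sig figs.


Step 1: f/2 = 10/2 = 5
Step 2: kB*T = 1.381e-23 * 469.7 = 6.487e-21
Step 3: <E> = 5 * 6.487e-21 = 3.243e-20 J

3.243e-20


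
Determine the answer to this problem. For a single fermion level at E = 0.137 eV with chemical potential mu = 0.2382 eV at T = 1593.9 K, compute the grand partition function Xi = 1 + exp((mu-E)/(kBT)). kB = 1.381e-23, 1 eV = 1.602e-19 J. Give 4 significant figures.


Step 1: (mu - E) = 0.2382 - 0.137 = 0.1012 eV
Step 2: x = (mu-E)*eV/(kB*T) = 0.1012*1.602e-19/(1.381e-23*1593.9) = 0.7365
Step 3: exp(x) = 2.089
Step 4: Xi = 1 + 2.089 = 3.089

3.089


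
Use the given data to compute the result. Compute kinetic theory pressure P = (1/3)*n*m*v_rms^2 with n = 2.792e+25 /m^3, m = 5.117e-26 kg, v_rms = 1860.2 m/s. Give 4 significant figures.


Step 1: v_rms^2 = 1860.2^2 = 3.46e+06
Step 2: n*m = 2.792e+25*5.117e-26 = 1.429
Step 3: P = (1/3)*1.429*3.46e+06 = 1.648e+06 Pa

1.648e+06


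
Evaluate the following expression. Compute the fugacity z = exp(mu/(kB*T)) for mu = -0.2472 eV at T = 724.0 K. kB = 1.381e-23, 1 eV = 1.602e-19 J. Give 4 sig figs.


Step 1: Convert mu to Joules: -0.2472*1.602e-19 = -3.96e-20 J
Step 2: kB*T = 1.381e-23*724.0 = 9.998e-21 J
Step 3: mu/(kB*T) = -3.961
Step 4: z = exp(-3.961) = 0.01905

0.01905


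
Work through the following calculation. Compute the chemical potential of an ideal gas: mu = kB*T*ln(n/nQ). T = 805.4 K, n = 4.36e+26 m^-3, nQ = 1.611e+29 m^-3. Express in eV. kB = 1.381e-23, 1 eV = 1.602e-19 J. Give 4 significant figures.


Step 1: n/nQ = 4.36e+26/1.611e+29 = 0.002706
Step 2: ln(n/nQ) = -5.912
Step 3: mu = kB*T*ln(n/nQ) = 1.112e-20*-5.912 = -6.576e-20 J
Step 4: Convert to eV: -6.576e-20/1.602e-19 = -0.4105 eV

-0.4105


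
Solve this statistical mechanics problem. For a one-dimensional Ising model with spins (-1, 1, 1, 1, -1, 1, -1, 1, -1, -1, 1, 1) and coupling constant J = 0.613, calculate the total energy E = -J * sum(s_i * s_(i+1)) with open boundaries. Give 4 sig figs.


Step 1: Nearest-neighbor products: -1, 1, 1, -1, -1, -1, -1, -1, 1, -1, 1
Step 2: Sum of products = -3
Step 3: E = -0.613 * -3 = 1.839

1.839


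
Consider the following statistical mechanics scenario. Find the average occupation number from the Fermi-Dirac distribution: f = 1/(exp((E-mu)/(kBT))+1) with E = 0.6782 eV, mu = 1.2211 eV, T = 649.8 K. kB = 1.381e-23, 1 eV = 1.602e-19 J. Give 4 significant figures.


Step 1: (E - mu) = 0.6782 - 1.2211 = -0.5429 eV
Step 2: Convert: (E-mu)*eV = -8.697e-20 J
Step 3: x = (E-mu)*eV/(kB*T) = -9.692
Step 4: f = 1/(exp(-9.692)+1) = 0.9999

0.9999


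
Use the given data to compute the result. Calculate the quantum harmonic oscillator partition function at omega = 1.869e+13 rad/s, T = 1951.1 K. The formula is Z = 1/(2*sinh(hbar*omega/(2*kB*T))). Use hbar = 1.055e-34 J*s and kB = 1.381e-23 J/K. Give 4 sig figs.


Step 1: Compute x = hbar*omega/(kB*T) = 1.055e-34*1.869e+13/(1.381e-23*1951.1) = 0.07318
Step 2: x/2 = 0.03659
Step 3: sinh(x/2) = 0.0366
Step 4: Z = 1/(2*0.0366) = 13.66

13.66
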